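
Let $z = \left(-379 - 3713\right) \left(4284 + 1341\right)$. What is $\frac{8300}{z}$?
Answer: $- \frac{83}{230175} \approx -0.0003606$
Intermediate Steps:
$z = -23017500$ ($z = \left(-4092\right) 5625 = -23017500$)
$\frac{8300}{z} = \frac{8300}{-23017500} = 8300 \left(- \frac{1}{23017500}\right) = - \frac{83}{230175}$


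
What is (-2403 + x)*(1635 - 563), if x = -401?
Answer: -3005888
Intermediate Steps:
(-2403 + x)*(1635 - 563) = (-2403 - 401)*(1635 - 563) = -2804*1072 = -3005888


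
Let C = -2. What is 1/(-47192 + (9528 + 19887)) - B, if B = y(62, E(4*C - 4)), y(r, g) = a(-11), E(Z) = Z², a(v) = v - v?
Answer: -1/17777 ≈ -5.6252e-5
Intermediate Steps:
a(v) = 0
y(r, g) = 0
B = 0
1/(-47192 + (9528 + 19887)) - B = 1/(-47192 + (9528 + 19887)) - 1*0 = 1/(-47192 + 29415) + 0 = 1/(-17777) + 0 = -1/17777 + 0 = -1/17777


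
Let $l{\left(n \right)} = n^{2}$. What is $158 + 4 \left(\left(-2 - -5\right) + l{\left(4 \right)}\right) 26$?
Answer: $2134$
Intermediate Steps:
$158 + 4 \left(\left(-2 - -5\right) + l{\left(4 \right)}\right) 26 = 158 + 4 \left(\left(-2 - -5\right) + 4^{2}\right) 26 = 158 + 4 \left(\left(-2 + 5\right) + 16\right) 26 = 158 + 4 \left(3 + 16\right) 26 = 158 + 4 \cdot 19 \cdot 26 = 158 + 76 \cdot 26 = 158 + 1976 = 2134$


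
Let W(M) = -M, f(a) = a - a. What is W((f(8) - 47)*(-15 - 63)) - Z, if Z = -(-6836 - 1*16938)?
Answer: -27440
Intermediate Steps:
f(a) = 0
Z = 23774 (Z = -(-6836 - 16938) = -1*(-23774) = 23774)
W((f(8) - 47)*(-15 - 63)) - Z = -(0 - 47)*(-15 - 63) - 1*23774 = -(-47)*(-78) - 23774 = -1*3666 - 23774 = -3666 - 23774 = -27440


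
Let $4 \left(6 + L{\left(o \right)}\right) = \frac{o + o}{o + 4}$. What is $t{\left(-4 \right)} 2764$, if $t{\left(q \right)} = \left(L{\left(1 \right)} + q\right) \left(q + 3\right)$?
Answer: $\frac{136818}{5} \approx 27364.0$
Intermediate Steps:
$L{\left(o \right)} = -6 + \frac{o}{2 \left(4 + o\right)}$ ($L{\left(o \right)} = -6 + \frac{\left(o + o\right) \frac{1}{o + 4}}{4} = -6 + \frac{2 o \frac{1}{4 + o}}{4} = -6 + \frac{o}{2 \left(4 + o\right)}$)
$t{\left(q \right)} = \left(3 + q\right) \left(- \frac{59}{10} + q\right)$ ($t{\left(q \right)} = \left(\frac{-48 - 11}{2 \left(4 + 1\right)} + q\right) \left(q + 3\right) = \left(\frac{-48 - 11}{2 \cdot 5} + q\right) \left(3 + q\right) = \left(\frac{1}{2} \cdot \frac{1}{5} \left(-59\right) + q\right) \left(3 + q\right) = \left(- \frac{59}{10} + q\right) \left(3 + q\right) = \left(3 + q\right) \left(- \frac{59}{10} + q\right)$)
$t{\left(-4 \right)} 2764 = \left(- \frac{177}{10} + \left(-4\right)^{2} - - \frac{58}{5}\right) 2764 = \left(- \frac{177}{10} + 16 + \frac{58}{5}\right) 2764 = \frac{99}{10} \cdot 2764 = \frac{136818}{5}$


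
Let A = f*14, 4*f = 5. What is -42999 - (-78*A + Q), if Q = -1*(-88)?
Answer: -41722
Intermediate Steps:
f = 5/4 (f = (¼)*5 = 5/4 ≈ 1.2500)
A = 35/2 (A = (5/4)*14 = 35/2 ≈ 17.500)
Q = 88
-42999 - (-78*A + Q) = -42999 - (-78*35/2 + 88) = -42999 - (-1365 + 88) = -42999 - 1*(-1277) = -42999 + 1277 = -41722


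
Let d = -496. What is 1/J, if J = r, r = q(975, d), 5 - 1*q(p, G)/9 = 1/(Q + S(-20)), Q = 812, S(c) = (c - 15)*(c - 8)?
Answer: 1792/80631 ≈ 0.022225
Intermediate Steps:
S(c) = (-15 + c)*(-8 + c)
q(p, G) = 80631/1792 (q(p, G) = 45 - 9/(812 + (120 + (-20)² - 23*(-20))) = 45 - 9/(812 + (120 + 400 + 460)) = 45 - 9/(812 + 980) = 45 - 9/1792 = 80631/1792)
r = 80631/1792 ≈ 44.995
J = 80631/1792 ≈ 44.995
1/J = 1/(80631/1792) = 1792/80631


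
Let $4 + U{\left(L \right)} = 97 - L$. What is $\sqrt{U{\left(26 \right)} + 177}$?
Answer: $2 \sqrt{61} \approx 15.62$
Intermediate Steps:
$U{\left(L \right)} = 93 - L$ ($U{\left(L \right)} = -4 - \left(-97 + L\right) = 93 - L$)
$\sqrt{U{\left(26 \right)} + 177} = \sqrt{\left(93 - 26\right) + 177} = \sqrt{67 + 177} = \sqrt{244} = 2 \sqrt{61}$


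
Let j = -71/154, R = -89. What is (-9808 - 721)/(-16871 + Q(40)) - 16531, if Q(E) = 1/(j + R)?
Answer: -3842187028018/232431921 ≈ -16530.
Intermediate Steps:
j = -71/154 (j = -71*1/154 = -71/154 ≈ -0.46104)
Q(E) = -154/13777 (Q(E) = 1/(-71/154 - 89) = 1/(-13777/154) = -154/13777)
(-9808 - 721)/(-16871 + Q(40)) - 16531 = (-9808 - 721)/(-16871 - 154/13777) - 16531 = -10529/(-232431921/13777) - 16531 = -10529*(-13777/232431921) - 16531 = 145058033/232431921 - 16531 = -3842187028018/232431921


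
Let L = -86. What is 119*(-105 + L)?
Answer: -22729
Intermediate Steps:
119*(-105 + L) = 119*(-105 - 86) = 119*(-191) = -22729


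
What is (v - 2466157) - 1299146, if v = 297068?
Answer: -3468235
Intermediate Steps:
(v - 2466157) - 1299146 = (297068 - 2466157) - 1299146 = -2169089 - 1299146 = -3468235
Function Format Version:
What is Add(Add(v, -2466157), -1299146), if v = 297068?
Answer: -3468235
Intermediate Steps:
Add(Add(v, -2466157), -1299146) = Add(Add(297068, -2466157), -1299146) = Add(-2169089, -1299146) = -3468235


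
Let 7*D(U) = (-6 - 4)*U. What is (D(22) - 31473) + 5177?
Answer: -184292/7 ≈ -26327.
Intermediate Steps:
D(U) = -10*U/7 (D(U) = ((-6 - 4)*U)/7 = (-10*U)/7 = -10*U/7)
(D(22) - 31473) + 5177 = (-10/7*22 - 31473) + 5177 = (-220/7 - 31473) + 5177 = -220531/7 + 5177 = -184292/7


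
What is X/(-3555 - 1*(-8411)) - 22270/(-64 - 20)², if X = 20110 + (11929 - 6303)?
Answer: 4590631/2141496 ≈ 2.1437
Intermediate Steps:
X = 25736 (X = 20110 + 5626 = 25736)
X/(-3555 - 1*(-8411)) - 22270/(-64 - 20)² = 25736/(-3555 - 1*(-8411)) - 22270/(-64 - 20)² = 25736/(-3555 + 8411) - 22270/((-84)²) = 25736/4856 - 22270/7056 = 25736*(1/4856) - 22270*1/7056 = 3217/607 - 11135/3528 = 4590631/2141496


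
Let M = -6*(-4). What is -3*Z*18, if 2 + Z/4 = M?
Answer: -4752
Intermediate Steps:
M = 24
Z = 88 (Z = -8 + 4*24 = -8 + 96 = 88)
-3*Z*18 = -3*88*18 = -264*18 = -4752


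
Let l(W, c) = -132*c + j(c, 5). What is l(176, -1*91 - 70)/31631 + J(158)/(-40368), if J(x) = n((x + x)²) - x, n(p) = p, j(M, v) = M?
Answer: -1151072975/638440104 ≈ -1.8029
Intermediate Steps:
J(x) = -x + 4*x² (J(x) = (x + x)² - x = (2*x)² - x = 4*x² - x = -x + 4*x²)
l(W, c) = -131*c (l(W, c) = -132*c + c = -131*c)
l(176, -1*91 - 70)/31631 + J(158)/(-40368) = -131*(-1*91 - 70)/31631 + (158*(-1 + 4*158))/(-40368) = -131*(-91 - 70)*(1/31631) + (158*(-1 + 632))*(-1/40368) = -131*(-161)*(1/31631) + (158*631)*(-1/40368) = 21091*(1/31631) + 99698*(-1/40368) = 21091/31631 - 49849/20184 = -1151072975/638440104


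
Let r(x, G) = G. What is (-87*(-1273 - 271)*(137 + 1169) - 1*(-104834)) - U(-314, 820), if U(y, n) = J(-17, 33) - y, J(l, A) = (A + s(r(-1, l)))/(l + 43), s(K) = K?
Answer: 2281979536/13 ≈ 1.7554e+8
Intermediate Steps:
J(l, A) = (A + l)/(43 + l) (J(l, A) = (A + l)/(l + 43) = (A + l)/(43 + l))
U(y, n) = 8/13 - y (U(y, n) = (33 - 17)/(43 - 17) - y = 16/26 - y = (1/26)*16 - y = 8/13 - y)
(-87*(-1273 - 271)*(137 + 1169) - 1*(-104834)) - U(-314, 820) = (-87*(-1273 - 271)*(137 + 1169) - 1*(-104834)) - (8/13 - 1*(-314)) = (-(-134328)*1306 + 104834) - (8/13 + 314) = (-87*(-2016464) + 104834) - 1*4090/13 = (175432368 + 104834) - 4090/13 = 175537202 - 4090/13 = 2281979536/13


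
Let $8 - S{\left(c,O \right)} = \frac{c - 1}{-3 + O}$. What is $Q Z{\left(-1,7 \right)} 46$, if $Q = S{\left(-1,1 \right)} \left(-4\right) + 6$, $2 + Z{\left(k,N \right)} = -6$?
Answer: $8096$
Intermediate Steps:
$Z{\left(k,N \right)} = -8$ ($Z{\left(k,N \right)} = -2 - 6 = -8$)
$S{\left(c,O \right)} = 8 - \frac{-1 + c}{-3 + O}$ ($S{\left(c,O \right)} = 8 - \frac{c - 1}{-3 + O} = 8 - \frac{-1 + c}{-3 + O}$)
$Q = -22$ ($Q = \frac{-23 - -1 + 8 \cdot 1}{-3 + 1} \left(-4\right) + 6 = \frac{-23 + 1 + 8}{-2} \left(-4\right) + 6 = \left(- \frac{1}{2}\right) \left(-14\right) \left(-4\right) + 6 = 7 \left(-4\right) + 6 = -28 + 6 = -22$)
$Q Z{\left(-1,7 \right)} 46 = \left(-22\right) \left(-8\right) 46 = 176 \cdot 46 = 8096$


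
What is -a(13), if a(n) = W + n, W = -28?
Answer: 15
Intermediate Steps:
a(n) = -28 + n
-a(13) = -(-28 + 13) = -1*(-15) = 15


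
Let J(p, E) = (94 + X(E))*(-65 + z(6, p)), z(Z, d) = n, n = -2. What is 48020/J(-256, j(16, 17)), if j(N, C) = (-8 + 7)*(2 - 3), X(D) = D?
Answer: -9604/1273 ≈ -7.5444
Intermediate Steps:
z(Z, d) = -2
j(N, C) = 1 (j(N, C) = -1*(-1) = 1)
J(p, E) = -6298 - 67*E (J(p, E) = (94 + E)*(-65 - 2) = (94 + E)*(-67) = -6298 - 67*E)
48020/J(-256, j(16, 17)) = 48020/(-6298 - 67*1) = 48020/(-6298 - 67) = 48020/(-6365) = 48020*(-1/6365) = -9604/1273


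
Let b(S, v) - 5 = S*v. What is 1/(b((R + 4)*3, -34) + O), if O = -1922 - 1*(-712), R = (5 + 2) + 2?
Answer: -1/2531 ≈ -0.00039510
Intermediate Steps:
R = 9 (R = 7 + 2 = 9)
O = -1210 (O = -1922 + 712 = -1210)
b(S, v) = 5 + S*v
1/(b((R + 4)*3, -34) + O) = 1/((5 + ((9 + 4)*3)*(-34)) - 1210) = 1/((5 + (13*3)*(-34)) - 1210) = 1/((5 + 39*(-34)) - 1210) = 1/((5 - 1326) - 1210) = 1/(-1321 - 1210) = 1/(-2531) = -1/2531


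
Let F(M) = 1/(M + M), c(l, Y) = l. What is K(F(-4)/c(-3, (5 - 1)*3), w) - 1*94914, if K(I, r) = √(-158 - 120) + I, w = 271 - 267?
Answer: -2277935/24 + I*√278 ≈ -94914.0 + 16.673*I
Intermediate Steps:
w = 4
F(M) = 1/(2*M)
K(I, r) = I + I*√278 (K(I, r) = √(-278) + I = I*√278 + I = I + I*√278)
K(F(-4)/c(-3, (5 - 1)*3), w) - 1*94914 = (((½)/(-4))/(-3) + I*√278) - 1*94914 = (((½)*(-¼))*(-⅓) + I*√278) - 94914 = (-⅛*(-⅓) + I*√278) - 94914 = (1/24 + I*√278) - 94914 = -2277935/24 + I*√278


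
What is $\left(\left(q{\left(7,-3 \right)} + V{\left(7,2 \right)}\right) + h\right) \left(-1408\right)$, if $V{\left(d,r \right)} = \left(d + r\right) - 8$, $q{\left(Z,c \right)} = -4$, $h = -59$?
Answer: $87296$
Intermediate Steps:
$V{\left(d,r \right)} = -8 + d + r$
$\left(\left(q{\left(7,-3 \right)} + V{\left(7,2 \right)}\right) + h\right) \left(-1408\right) = \left(\left(-4 + \left(-8 + 7 + 2\right)\right) - 59\right) \left(-1408\right) = \left(\left(-4 + 1\right) - 59\right) \left(-1408\right) = \left(-3 - 59\right) \left(-1408\right) = \left(-62\right) \left(-1408\right) = 87296$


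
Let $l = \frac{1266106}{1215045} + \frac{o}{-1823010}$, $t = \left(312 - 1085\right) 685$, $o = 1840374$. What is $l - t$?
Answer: $\frac{39095813195945816}{73834639515} \approx 5.2951 \cdot 10^{5}$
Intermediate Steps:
$t = -529505$ ($t = \left(-773\right) 685 = -529505$)
$l = \frac{2399555741}{73834639515}$ ($l = \frac{1266106}{1215045} + \frac{1840374}{-1823010} = 1266106 \cdot \frac{1}{1215045} + 1840374 \left(- \frac{1}{1823010}\right) = \frac{1266106}{1215045} - \frac{306729}{303835} = \frac{2399555741}{73834639515} \approx 0.032499$)
$l - t = \frac{2399555741}{73834639515} - -529505 = \frac{2399555741}{73834639515} + 529505 = \frac{39095813195945816}{73834639515}$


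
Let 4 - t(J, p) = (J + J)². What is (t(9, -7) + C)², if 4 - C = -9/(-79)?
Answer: 623650729/6241 ≈ 99928.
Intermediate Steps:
C = 307/79 (C = 4 - (-9)/(-79) = 4 - (-9)*(-1)/79 = 4 - 1*9/79 = 4 - 9/79 = 307/79 ≈ 3.8861)
t(J, p) = 4 - 4*J² (t(J, p) = 4 - (J + J)² = 4 - (2*J)² = 4 - 4*J²)
(t(9, -7) + C)² = ((4 - 4*9²) + 307/79)² = ((4 - 4*81) + 307/79)² = ((4 - 324) + 307/79)² = (-320 + 307/79)² = (-24973/79)² = 623650729/6241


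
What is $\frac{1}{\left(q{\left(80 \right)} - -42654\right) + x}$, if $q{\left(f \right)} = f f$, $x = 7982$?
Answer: $\frac{1}{57036} \approx 1.7533 \cdot 10^{-5}$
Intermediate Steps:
$q{\left(f \right)} = f^{2}$
$\frac{1}{\left(q{\left(80 \right)} - -42654\right) + x} = \frac{1}{\left(80^{2} - -42654\right) + 7982} = \frac{1}{\left(6400 + 42654\right) + 7982} = \frac{1}{49054 + 7982} = \frac{1}{57036}$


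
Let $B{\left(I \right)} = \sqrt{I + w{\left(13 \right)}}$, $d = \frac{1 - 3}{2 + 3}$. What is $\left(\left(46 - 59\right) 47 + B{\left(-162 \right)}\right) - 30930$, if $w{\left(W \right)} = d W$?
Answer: $-31541 + \frac{2 i \sqrt{1045}}{5} \approx -31541.0 + 12.931 i$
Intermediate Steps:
$d = - \frac{2}{5} \approx -0.4$
$w{\left(W \right)} = - \frac{2 W}{5}$
$B{\left(I \right)} = \sqrt{- \frac{26}{5} + I}$ ($B{\left(I \right)} = \sqrt{I - \frac{26}{5}} = \sqrt{- \frac{26}{5} + I}$)
$\left(\left(46 - 59\right) 47 + B{\left(-162 \right)}\right) - 30930 = \left(\left(46 - 59\right) 47 + \frac{\sqrt{-130 + 25 \left(-162\right)}}{5}\right) - 30930 = \left(\left(-13\right) 47 + \frac{\sqrt{-130 - 4050}}{5}\right) - 30930 = \left(-611 + \frac{\sqrt{-4180}}{5}\right) - 30930 = \left(-611 + \frac{2 i \sqrt{1045}}{5}\right) - 30930 = -31541 + \frac{2 i \sqrt{1045}}{5}$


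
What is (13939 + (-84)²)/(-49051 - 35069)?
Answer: -4199/16824 ≈ -0.24958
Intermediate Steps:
(13939 + (-84)²)/(-49051 - 35069) = (13939 + 7056)/(-84120) = 20995*(-1/84120) = -4199/16824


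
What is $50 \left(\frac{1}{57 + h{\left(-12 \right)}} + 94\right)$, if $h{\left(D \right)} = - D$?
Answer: $\frac{324350}{69} \approx 4700.7$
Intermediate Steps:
$50 \left(\frac{1}{57 + h{\left(-12 \right)}} + 94\right) = 50 \left(\frac{1}{57 - -12} + 94\right) = 50 \left(\frac{1}{57 + 12} + 94\right) = 50 \left(\frac{1}{69} + 94\right) = 50 \cdot \frac{6487}{69} = \frac{324350}{69}$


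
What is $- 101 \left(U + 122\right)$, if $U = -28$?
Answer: $-9494$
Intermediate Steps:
$- 101 \left(U + 122\right) = - 101 \left(-28 + 122\right) = \left(-101\right) 94 = -9494$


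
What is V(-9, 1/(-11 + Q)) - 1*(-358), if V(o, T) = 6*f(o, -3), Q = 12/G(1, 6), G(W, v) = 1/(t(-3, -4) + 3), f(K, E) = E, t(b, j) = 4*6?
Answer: 340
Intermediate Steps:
t(b, j) = 24
G(W, v) = 1/27 (G(W, v) = 1/(24 + 3) = 1/27)
Q = 324 (Q = 12/(1/27) = 12*27 = 324)
V(o, T) = -18 (V(o, T) = 6*(-3) = -18)
V(-9, 1/(-11 + Q)) - 1*(-358) = -18 - 1*(-358) = -18 + 358 = 340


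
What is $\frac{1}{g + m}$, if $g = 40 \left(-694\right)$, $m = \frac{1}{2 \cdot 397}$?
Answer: $- \frac{794}{22041439} \approx -3.6023 \cdot 10^{-5}$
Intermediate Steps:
$m = \frac{1}{794} \approx 0.0012594$
$g = -27760$
$\frac{1}{g + m} = \frac{1}{-27760 + \frac{1}{794}} = \frac{1}{- \frac{22041439}{794}} = - \frac{794}{22041439}$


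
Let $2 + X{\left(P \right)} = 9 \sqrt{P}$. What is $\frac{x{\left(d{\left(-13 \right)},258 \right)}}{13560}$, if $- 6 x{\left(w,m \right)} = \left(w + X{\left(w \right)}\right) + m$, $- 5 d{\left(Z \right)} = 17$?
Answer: $- \frac{421}{135600} - \frac{i \sqrt{85}}{45200} \approx -0.0031047 - 0.00020397 i$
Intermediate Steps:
$X{\left(P \right)} = -2 + 9 \sqrt{P}$
$d{\left(Z \right)} = - \frac{17}{5}$ ($d{\left(Z \right)} = \left(- \frac{1}{5}\right) 17 = - \frac{17}{5}$)
$x{\left(w,m \right)} = \frac{1}{3} - \frac{3 \sqrt{w}}{2} - \frac{m}{6} - \frac{w}{6}$ ($x{\left(w,m \right)} = - \frac{\left(w + \left(-2 + 9 \sqrt{w}\right)\right) + m}{6} = - \frac{\left(-2 + w + 9 \sqrt{w}\right) + m}{6} = - \frac{-2 + m + w + 9 \sqrt{w}}{6} = \frac{1}{3} - \frac{3 \sqrt{w}}{2} - \frac{m}{6} - \frac{w}{6}$)
$\frac{x{\left(d{\left(-13 \right)},258 \right)}}{13560} = \frac{\frac{1}{3} - \frac{3 \sqrt{- \frac{17}{5}}}{2} - 43 - - \frac{17}{30}}{13560} = \left(\frac{1}{3} - \frac{3 \frac{i \sqrt{85}}{5}}{2} - 43 + \frac{17}{30}\right) \frac{1}{13560} = \left(\frac{1}{3} - \frac{3 i \sqrt{85}}{10} - 43 + \frac{17}{30}\right) \frac{1}{13560} = \left(- \frac{421}{10} - \frac{3 i \sqrt{85}}{10}\right) \frac{1}{13560} = - \frac{421}{135600} - \frac{i \sqrt{85}}{45200}$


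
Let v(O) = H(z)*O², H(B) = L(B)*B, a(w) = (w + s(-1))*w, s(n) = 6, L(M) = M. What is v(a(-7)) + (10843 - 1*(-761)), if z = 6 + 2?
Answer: 14740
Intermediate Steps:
a(w) = w*(6 + w) (a(w) = (w + 6)*w = (6 + w)*w = w*(6 + w))
z = 8
H(B) = B² (H(B) = B*B = B²)
v(O) = 64*O² (v(O) = 8²*O² = 64*O²)
v(a(-7)) + (10843 - 1*(-761)) = 64*(-7*(6 - 7))² + (10843 - 1*(-761)) = 64*(-7*(-1))² + (10843 + 761) = 64*7² + 11604 = 64*49 + 11604 = 3136 + 11604 = 14740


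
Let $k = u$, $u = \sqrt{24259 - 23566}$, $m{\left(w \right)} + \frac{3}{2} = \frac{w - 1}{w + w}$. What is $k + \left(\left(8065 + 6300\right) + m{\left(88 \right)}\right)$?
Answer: $\frac{2528063}{176} + 3 \sqrt{77} \approx 14390.0$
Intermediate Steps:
$m{\left(w \right)} = - \frac{3}{2} + \frac{-1 + w}{2 w}$ ($m{\left(w \right)} = - \frac{3}{2} + \frac{w - 1}{w + w} = - \frac{3}{2} + \frac{-1 + w}{2 w}$)
$u = 3 \sqrt{77}$ ($u = \sqrt{693} = 3 \sqrt{77} \approx 26.325$)
$k = 3 \sqrt{77} \approx 26.325$
$k + \left(\left(8065 + 6300\right) + m{\left(88 \right)}\right) = 3 \sqrt{77} + \left(\left(8065 + 6300\right) + \frac{- \frac{1}{2} - 88}{88}\right) = 3 \sqrt{77} + \left(14365 + \frac{- \frac{1}{2} - 88}{88}\right) = 3 \sqrt{77} + \left(14365 + \frac{1}{88} \left(- \frac{177}{2}\right)\right) = 3 \sqrt{77} + \left(14365 - \frac{177}{176}\right) = 3 \sqrt{77} + \frac{2528063}{176} = \frac{2528063}{176} + 3 \sqrt{77}$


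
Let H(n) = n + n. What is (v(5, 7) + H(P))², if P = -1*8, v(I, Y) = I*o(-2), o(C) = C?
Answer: 676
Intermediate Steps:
v(I, Y) = -2*I (v(I, Y) = I*(-2) = -2*I)
P = -8
H(n) = 2*n
(v(5, 7) + H(P))² = (-2*5 + 2*(-8))² = (-10 - 16)² = (-26)² = 676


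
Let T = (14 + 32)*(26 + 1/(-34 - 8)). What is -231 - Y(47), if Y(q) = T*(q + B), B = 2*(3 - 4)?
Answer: -378012/7 ≈ -54002.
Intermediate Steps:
B = -2 (B = 2*(-1) = -2)
T = 25093/21 (T = 46*(26 + 1/(-42)) = 46*(26 - 1/42) = 46*(1091/42) = 25093/21 ≈ 1194.9)
Y(q) = -50186/21 + 25093*q/21 (Y(q) = 25093*(q - 2)/21 = 25093*(-2 + q)/21 = -50186/21 + 25093*q/21)
-231 - Y(47) = -231 - (-50186/21 + (25093/21)*47) = -231 - (-50186/21 + 1179371/21) = -231 - 1*376395/7 = -231 - 376395/7 = -378012/7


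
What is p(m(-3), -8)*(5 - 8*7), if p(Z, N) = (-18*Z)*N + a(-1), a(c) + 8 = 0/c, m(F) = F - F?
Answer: 408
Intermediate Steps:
m(F) = 0
a(c) = -8 (a(c) = -8 + 0/c = -8 + 0 = -8)
p(Z, N) = -8 - 18*N*Z (p(Z, N) = (-18*Z)*N - 8 = -18*N*Z - 8 = -8 - 18*N*Z)
p(m(-3), -8)*(5 - 8*7) = (-8 - 18*(-8)*0)*(5 - 8*7) = (-8 + 0)*(5 - 56) = -8*(-51) = 408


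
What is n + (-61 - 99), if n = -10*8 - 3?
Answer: -243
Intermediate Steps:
n = -83 (n = -80 - 3 = -83)
n + (-61 - 99) = -83 + (-61 - 99) = -83 - 160 = -243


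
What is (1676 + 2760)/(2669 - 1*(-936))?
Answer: 4436/3605 ≈ 1.2305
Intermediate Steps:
(1676 + 2760)/(2669 - 1*(-936)) = 4436/(2669 + 936) = 4436/3605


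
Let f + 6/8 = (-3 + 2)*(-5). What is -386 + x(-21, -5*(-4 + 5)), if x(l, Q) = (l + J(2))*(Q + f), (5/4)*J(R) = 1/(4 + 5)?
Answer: -22219/60 ≈ -370.32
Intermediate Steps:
J(R) = 4/45 (J(R) = 4/(5*(4 + 5)) = (⅘)/9 = (⅘)*(⅑) = 4/45)
f = 17/4 (f = -¾ + (-3 + 2)*(-5) = -¾ - 1*(-5) = -¾ + 5 = 17/4 ≈ 4.2500)
x(l, Q) = (4/45 + l)*(17/4 + Q) (x(l, Q) = (l + 4/45)*(Q + 17/4) = (4/45 + l)*(17/4 + Q))
-386 + x(-21, -5*(-4 + 5)) = -386 + (17/45 + 4*(-5*(-4 + 5))/45 + (17/4)*(-21) - 5*(-4 + 5)*(-21)) = -386 + (17/45 + 4*(-5*1)/45 - 357/4 - 5*1*(-21)) = -386 + (17/45 + (4/45)*(-5) - 357/4 - 5*(-21)) = -386 + (17/45 - 4/9 - 357/4 + 105) = -386 + 941/60 = -22219/60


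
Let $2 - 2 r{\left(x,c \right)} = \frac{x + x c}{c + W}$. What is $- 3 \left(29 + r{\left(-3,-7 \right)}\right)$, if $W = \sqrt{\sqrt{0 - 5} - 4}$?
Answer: $- \frac{12537}{134} - \frac{477 \sqrt{-4 + i \sqrt{5}}}{938} - \frac{9 i \sqrt{5}}{134} - \frac{9 i \sqrt{5} \sqrt{-4 + i \sqrt{5}}}{938} \approx -93.79 - 1.2152 i$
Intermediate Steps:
$W = \sqrt{-4 + i \sqrt{5}}$ ($W = \sqrt{\sqrt{-5} - 4} = \sqrt{i \sqrt{5} - 4} = \sqrt{-4 + i \sqrt{5}} \approx 0.53971 + 2.0715 i$)
$r{\left(x,c \right)} = 1 - \frac{x + c x}{2 \left(c + \sqrt{-4 + i \sqrt{5}}\right)}$ ($r{\left(x,c \right)} = 1 - \frac{\left(x + x c\right) \frac{1}{c + \sqrt{-4 + i \sqrt{5}}}}{2} = 1 - \frac{\left(x + c x\right) \frac{1}{c + \sqrt{-4 + i \sqrt{5}}}}{2} = 1 - \frac{\frac{1}{c + \sqrt{-4 + i \sqrt{5}}} \left(x + c x\right)}{2} = 1 - \frac{x + c x}{2 \left(c + \sqrt{-4 + i \sqrt{5}}\right)}$)
$- 3 \left(29 + r{\left(-3,-7 \right)}\right) = - 3 \left(29 + \frac{-7 + \sqrt{-4 + i \sqrt{5}} - - \frac{3}{2} - \left(- \frac{7}{2}\right) \left(-3\right)}{-7 + \sqrt{-4 + i \sqrt{5}}}\right) = - 3 \left(29 + \frac{-7 + \sqrt{-4 + i \sqrt{5}} + \frac{3}{2} - \frac{21}{2}}{-7 + \sqrt{-4 + i \sqrt{5}}}\right) = - 3 \left(29 + \frac{-16 + \sqrt{-4 + i \sqrt{5}}}{-7 + \sqrt{-4 + i \sqrt{5}}}\right) = -87 - \frac{3 \left(-16 + \sqrt{-4 + i \sqrt{5}}\right)}{-7 + \sqrt{-4 + i \sqrt{5}}}$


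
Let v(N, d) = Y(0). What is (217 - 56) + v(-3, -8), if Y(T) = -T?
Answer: 161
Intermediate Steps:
v(N, d) = 0 (v(N, d) = -1*0 = 0)
(217 - 56) + v(-3, -8) = (217 - 56) + 0 = 161 + 0 = 161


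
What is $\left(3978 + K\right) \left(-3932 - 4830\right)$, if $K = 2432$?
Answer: $-56164420$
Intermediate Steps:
$\left(3978 + K\right) \left(-3932 - 4830\right) = \left(3978 + 2432\right) \left(-3932 - 4830\right) = 6410 \left(-8762\right) = -56164420$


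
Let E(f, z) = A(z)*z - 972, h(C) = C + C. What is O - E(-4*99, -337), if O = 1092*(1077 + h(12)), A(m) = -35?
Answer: 1191469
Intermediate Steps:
h(C) = 2*C
E(f, z) = -972 - 35*z (E(f, z) = -35*z - 972 = -972 - 35*z)
O = 1202292 (O = 1092*(1077 + 2*12) = 1092*(1077 + 24) = 1092*1101 = 1202292)
O - E(-4*99, -337) = 1202292 - (-972 - 35*(-337)) = 1202292 - (-972 + 11795) = 1202292 - 1*10823 = 1202292 - 10823 = 1191469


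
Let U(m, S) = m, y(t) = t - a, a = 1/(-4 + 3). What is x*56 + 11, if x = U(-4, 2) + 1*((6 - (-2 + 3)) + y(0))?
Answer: 123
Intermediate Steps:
a = -1 (a = 1/(-1) = -1)
y(t) = 1 + t (y(t) = t - 1*(-1) = t + 1 = 1 + t)
x = 2 (x = -4 + 1*((6 - (-2 + 3)) + (1 + 0)) = -4 + 1*((6 - 1*1) + 1) = -4 + 1*((6 - 1) + 1) = -4 + 1*(5 + 1) = -4 + 1*6 = -4 + 6 = 2)
x*56 + 11 = 2*56 + 11 = 112 + 11 = 123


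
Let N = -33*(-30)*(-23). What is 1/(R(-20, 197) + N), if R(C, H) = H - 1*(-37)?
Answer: -1/22536 ≈ -4.4373e-5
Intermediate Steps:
N = -22770 (N = 990*(-23) = -22770)
R(C, H) = 37 + H (R(C, H) = H + 37 = 37 + H)
1/(R(-20, 197) + N) = 1/((37 + 197) - 22770) = 1/(234 - 22770) = 1/(-22536) = -1/22536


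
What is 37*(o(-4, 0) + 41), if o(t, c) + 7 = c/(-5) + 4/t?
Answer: 1221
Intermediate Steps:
o(t, c) = -7 + 4/t - c/5 (o(t, c) = -7 + (c/(-5) + 4/t) = -7 + (c*(-⅕) + 4/t) = -7 + (-c/5 + 4/t) = -7 + (4/t - c/5) = -7 + 4/t - c/5)
37*(o(-4, 0) + 41) = 37*((-7 + 4/(-4) - ⅕*0) + 41) = 37*((-7 + 4*(-¼) + 0) + 41) = 37*((-7 - 1 + 0) + 41) = 37*(-8 + 41) = 37*33 = 1221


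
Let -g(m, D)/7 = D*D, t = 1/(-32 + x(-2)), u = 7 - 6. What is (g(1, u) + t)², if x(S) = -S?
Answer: 44521/900 ≈ 49.468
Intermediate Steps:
u = 1
t = -1/30 (t = 1/(-32 - 1*(-2)) = 1/(-32 + 2) = 1/(-30) = -1/30 ≈ -0.033333)
g(m, D) = -7*D² (g(m, D) = -7*D*D = -7*D²)
(g(1, u) + t)² = (-7*1² - 1/30)² = (-7*1 - 1/30)² = (-7 - 1/30)² = (-211/30)² = 44521/900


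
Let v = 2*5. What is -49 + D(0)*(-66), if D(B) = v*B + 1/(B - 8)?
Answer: -163/4 ≈ -40.750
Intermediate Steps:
v = 10
D(B) = 1/(-8 + B) + 10*B (D(B) = 10*B + 1/(B - 8) = 10*B + 1/(-8 + B) = 1/(-8 + B) + 10*B)
-49 + D(0)*(-66) = -49 + ((1 - 80*0 + 10*0²)/(-8 + 0))*(-66) = -49 + ((1 + 0 + 10*0)/(-8))*(-66) = -49 - (1 + 0 + 0)/8*(-66) = -49 - ⅛*1*(-66) = -49 - ⅛*(-66) = -49 + 33/4 = -163/4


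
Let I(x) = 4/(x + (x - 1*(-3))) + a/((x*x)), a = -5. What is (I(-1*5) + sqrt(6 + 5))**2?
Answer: 14204/1225 - 54*sqrt(11)/35 ≈ 6.4780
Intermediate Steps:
I(x) = -5/x**2 + 4/(3 + 2*x) (I(x) = 4/(x + (x - 1*(-3))) - 5/x**2 = 4/(x + (x + 3)) - 5/x**2 = 4/(x + (3 + x)) - 5/x**2 = 4/(3 + 2*x) - 5/x**2 = -5/x**2 + 4/(3 + 2*x))
(I(-1*5) + sqrt(6 + 5))**2 = ((-15 - (-10)*5 + 4*(-1*5)**2)/((-1*5)**2*(3 + 2*(-1*5))) + sqrt(6 + 5))**2 = ((-15 - 10*(-5) + 4*(-5)**2)/((-5)**2*(3 + 2*(-5))) + sqrt(11))**2 = ((-15 + 50 + 4*25)/(25*(3 - 10)) + sqrt(11))**2 = ((1/25)*(-15 + 50 + 100)/(-7) + sqrt(11))**2 = ((1/25)*(-1/7)*135 + sqrt(11))**2 = (-27/35 + sqrt(11))**2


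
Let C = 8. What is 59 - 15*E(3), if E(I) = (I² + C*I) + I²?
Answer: -571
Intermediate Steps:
E(I) = 2*I² + 8*I (E(I) = (I² + 8*I) + I² = 2*I² + 8*I)
59 - 15*E(3) = 59 - 30*3*(4 + 3) = 59 - 30*3*7 = 59 - 15*42 = 59 - 630 = -571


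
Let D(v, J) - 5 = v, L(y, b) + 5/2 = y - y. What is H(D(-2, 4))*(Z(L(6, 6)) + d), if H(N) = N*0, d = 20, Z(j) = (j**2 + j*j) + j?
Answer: 0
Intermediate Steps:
L(y, b) = -5/2 (L(y, b) = -5/2 + (y - y) = -5/2 + 0 = -5/2)
D(v, J) = 5 + v
Z(j) = j + 2*j**2 (Z(j) = (j**2 + j**2) + j = 2*j**2 + j = j + 2*j**2)
H(N) = 0
H(D(-2, 4))*(Z(L(6, 6)) + d) = 0*(-5*(1 + 2*(-5/2))/2 + 20) = 0*(-5*(1 - 5)/2 + 20) = 0*(-5/2*(-4) + 20) = 0*(10 + 20) = 0*30 = 0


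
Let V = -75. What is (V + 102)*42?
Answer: 1134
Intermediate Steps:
(V + 102)*42 = (-75 + 102)*42 = 27*42 = 1134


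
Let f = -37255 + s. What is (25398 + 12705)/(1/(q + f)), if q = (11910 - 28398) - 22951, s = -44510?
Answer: -4618236012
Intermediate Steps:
q = -39439 (q = -16488 - 22951 = -39439)
f = -81765 (f = -37255 - 44510 = -81765)
(25398 + 12705)/(1/(q + f)) = (25398 + 12705)/(1/(-39439 - 81765)) = 38103/(1/(-121204)) = 38103/(-1/121204) = 38103*(-121204) = -4618236012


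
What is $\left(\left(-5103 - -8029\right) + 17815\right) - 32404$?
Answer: $-11663$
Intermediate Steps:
$\left(\left(-5103 - -8029\right) + 17815\right) - 32404 = \left(\left(-5103 + 8029\right) + 17815\right) - 32404 = \left(2926 + 17815\right) - 32404 = 20741 - 32404 = -11663$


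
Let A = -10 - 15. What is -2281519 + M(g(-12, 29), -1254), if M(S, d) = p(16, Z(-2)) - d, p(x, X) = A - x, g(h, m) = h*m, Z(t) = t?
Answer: -2280306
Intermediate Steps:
A = -25
p(x, X) = -25 - x
M(S, d) = -41 - d (M(S, d) = (-25 - 1*16) - d = (-25 - 16) - d = -41 - d)
-2281519 + M(g(-12, 29), -1254) = -2281519 + (-41 - 1*(-1254)) = -2281519 + (-41 + 1254) = -2281519 + 1213 = -2280306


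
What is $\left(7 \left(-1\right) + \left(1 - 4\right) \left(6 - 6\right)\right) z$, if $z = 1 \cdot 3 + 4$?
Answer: $-49$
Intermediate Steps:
$z = 7$ ($z = 3 + 4 = 7$)
$\left(7 \left(-1\right) + \left(1 - 4\right) \left(6 - 6\right)\right) z = \left(7 \left(-1\right) + \left(1 - 4\right) \left(6 - 6\right)\right) 7 = \left(-7 - 3 \left(6 - 6\right)\right) 7 = \left(-7 - 0\right) 7 = \left(-7 + 0\right) 7 = \left(-7\right) 7 = -49$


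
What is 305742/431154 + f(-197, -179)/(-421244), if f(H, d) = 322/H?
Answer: 2114346624337/2981612000706 ≈ 0.70913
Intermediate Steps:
305742/431154 + f(-197, -179)/(-421244) = 305742/431154 + (322/(-197))/(-421244) = 305742*(1/431154) + (322*(-1/197))*(-1/421244) = 50957/71859 - 322/197*(-1/421244) = 50957/71859 + 161/41492534 = 2114346624337/2981612000706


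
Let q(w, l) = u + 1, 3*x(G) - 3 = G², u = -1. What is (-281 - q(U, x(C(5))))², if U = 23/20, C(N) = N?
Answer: 78961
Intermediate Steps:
x(G) = 1 + G²/3
U = 23/20 (U = 23*(1/20) = 23/20 ≈ 1.1500)
q(w, l) = 0 (q(w, l) = -1 + 1 = 0)
(-281 - q(U, x(C(5))))² = (-281 - 1*0)² = (-281 + 0)² = (-281)² = 78961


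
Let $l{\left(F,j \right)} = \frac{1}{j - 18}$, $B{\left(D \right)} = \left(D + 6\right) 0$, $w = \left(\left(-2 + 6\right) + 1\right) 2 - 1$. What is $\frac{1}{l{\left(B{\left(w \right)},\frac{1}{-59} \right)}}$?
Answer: $- \frac{1063}{59} \approx -18.017$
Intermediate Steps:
$w = 9$ ($w = \left(4 + 1\right) 2 - 1 = 5 \cdot 2 - 1 = 10 - 1 = 9$)
$B{\left(D \right)} = 0$ ($B{\left(D \right)} = \left(6 + D\right) 0 = 0$)
$l{\left(F,j \right)} = \frac{1}{-18 + j}$
$\frac{1}{l{\left(B{\left(w \right)},\frac{1}{-59} \right)}} = \frac{1}{\frac{1}{-18 + \frac{1}{-59}}} = \frac{1}{\frac{1}{-18 - \frac{1}{59}}} = \frac{1}{\frac{1}{- \frac{1063}{59}}} = \frac{1}{- \frac{59}{1063}} = - \frac{1063}{59}$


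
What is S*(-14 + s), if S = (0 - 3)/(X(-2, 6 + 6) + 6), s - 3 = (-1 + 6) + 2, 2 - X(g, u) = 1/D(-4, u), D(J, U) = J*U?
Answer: 576/385 ≈ 1.4961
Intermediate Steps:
X(g, u) = 2 + 1/(4*u) (X(g, u) = 2 - 1/((-4*u)) = 2 - (-1)/(4*u) = 2 + 1/(4*u))
s = 10 (s = 3 + ((-1 + 6) + 2) = 3 + (5 + 2) = 3 + 7 = 10)
S = -144/385 (S = (0 - 3)/((2 + 1/(4*(6 + 6))) + 6) = -3/((2 + (¼)/12) + 6) = -3/((2 + (¼)*(1/12)) + 6) = -3/((2 + 1/48) + 6) = -3/(97/48 + 6) = -3/385/48 = -3*48/385 = -144/385 ≈ -0.37403)
S*(-14 + s) = -144*(-14 + 10)/385 = -144/385*(-4) = 576/385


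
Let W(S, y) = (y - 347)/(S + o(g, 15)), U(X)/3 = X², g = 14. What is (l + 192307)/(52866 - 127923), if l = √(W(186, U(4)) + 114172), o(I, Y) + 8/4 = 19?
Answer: -192307/75057 - √4704853251/15236571 ≈ -2.5666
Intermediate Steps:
o(I, Y) = 17 (o(I, Y) = -2 + 19 = 17)
U(X) = 3*X²
W(S, y) = (-347 + y)/(17 + S) (W(S, y) = (y - 347)/(S + 17) = (-347 + y)/(17 + S))
l = √4704853251/203 (l = √((-347 + 3*4²)/(17 + 186) + 114172) = √((-347 + 3*16)/203 + 114172) = √((-347 + 48)/203 + 114172) = √((1/203)*(-299) + 114172) = √(-299/203 + 114172) = √(23176617/203) = √4704853251/203 ≈ 337.89)
(l + 192307)/(52866 - 127923) = (√4704853251/203 + 192307)/(52866 - 127923) = (192307 + √4704853251/203)/(-75057) = (192307 + √4704853251/203)*(-1/75057) = -192307/75057 - √4704853251/15236571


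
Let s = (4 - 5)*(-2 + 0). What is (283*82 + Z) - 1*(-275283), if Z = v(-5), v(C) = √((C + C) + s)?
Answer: 298489 + 2*I*√2 ≈ 2.9849e+5 + 2.8284*I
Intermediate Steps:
s = 2 (s = -1*(-2) = 2)
v(C) = √(2 + 2*C) (v(C) = √((C + C) + 2) = √(2*C + 2) = √(2 + 2*C))
Z = 2*I*√2 (Z = √(2 + 2*(-5)) = √(2 - 10) = √(-8) = 2*I*√2 ≈ 2.8284*I)
(283*82 + Z) - 1*(-275283) = (283*82 + 2*I*√2) - 1*(-275283) = (23206 + 2*I*√2) + 275283 = 298489 + 2*I*√2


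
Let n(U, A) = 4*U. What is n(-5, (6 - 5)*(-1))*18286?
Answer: -365720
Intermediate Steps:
n(-5, (6 - 5)*(-1))*18286 = (4*(-5))*18286 = -20*18286 = -365720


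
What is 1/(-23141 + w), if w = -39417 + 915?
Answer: -1/61643 ≈ -1.6222e-5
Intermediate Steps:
w = -38502
1/(-23141 + w) = 1/(-23141 - 38502) = 1/(-61643) = -1/61643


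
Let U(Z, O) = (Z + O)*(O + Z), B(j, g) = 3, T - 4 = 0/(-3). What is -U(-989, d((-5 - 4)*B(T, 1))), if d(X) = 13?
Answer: -952576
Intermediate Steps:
T = 4 (T = 4 + 0/(-3) = 4 + 0*(-1/3) = 4 + 0 = 4)
U(Z, O) = (O + Z)**2 (U(Z, O) = (O + Z)*(O + Z) = (O + Z)**2)
-U(-989, d((-5 - 4)*B(T, 1))) = -(13 - 989)**2 = -1*(-976)**2 = -1*952576 = -952576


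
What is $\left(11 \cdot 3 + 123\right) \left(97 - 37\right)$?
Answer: $9360$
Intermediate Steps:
$\left(11 \cdot 3 + 123\right) \left(97 - 37\right) = \left(33 + 123\right) 60 = 156 \cdot 60 = 9360$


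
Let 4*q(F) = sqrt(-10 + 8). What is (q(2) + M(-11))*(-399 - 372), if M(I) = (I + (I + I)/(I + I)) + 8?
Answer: 1542 - 771*I*sqrt(2)/4 ≈ 1542.0 - 272.59*I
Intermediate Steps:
q(F) = I*sqrt(2)/4 (q(F) = sqrt(-10 + 8)/4 = sqrt(-2)/4 = (I*sqrt(2))/4 = I*sqrt(2)/4)
M(I) = 9 + I (M(I) = (I + (2*I)/((2*I))) + 8 = (I + (2*I)*(1/(2*I))) + 8 = (I + 1) + 8 = (1 + I) + 8 = 9 + I)
(q(2) + M(-11))*(-399 - 372) = (I*sqrt(2)/4 + (9 - 11))*(-399 - 372) = (I*sqrt(2)/4 - 2)*(-771) = (-2 + I*sqrt(2)/4)*(-771) = 1542 - 771*I*sqrt(2)/4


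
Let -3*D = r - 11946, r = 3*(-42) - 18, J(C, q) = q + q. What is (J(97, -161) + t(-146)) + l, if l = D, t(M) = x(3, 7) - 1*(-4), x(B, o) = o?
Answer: 3719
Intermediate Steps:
J(C, q) = 2*q
r = -144 (r = -126 - 18 = -144)
t(M) = 11 (t(M) = 7 - 1*(-4) = 7 + 4 = 11)
D = 4030 (D = -(-144 - 11946)/3 = -1/3*(-12090) = 4030)
l = 4030
(J(97, -161) + t(-146)) + l = (2*(-161) + 11) + 4030 = (-322 + 11) + 4030 = -311 + 4030 = 3719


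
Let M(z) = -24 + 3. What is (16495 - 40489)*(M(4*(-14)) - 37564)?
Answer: 901814490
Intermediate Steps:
M(z) = -21
(16495 - 40489)*(M(4*(-14)) - 37564) = (16495 - 40489)*(-21 - 37564) = -23994*(-37585) = 901814490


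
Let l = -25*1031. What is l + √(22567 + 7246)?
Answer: -25775 + √29813 ≈ -25602.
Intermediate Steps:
l = -25775
l + √(22567 + 7246) = -25775 + √(22567 + 7246) = -25775 + √29813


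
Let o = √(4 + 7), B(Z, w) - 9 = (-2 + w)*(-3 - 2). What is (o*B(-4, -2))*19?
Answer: 551*√11 ≈ 1827.5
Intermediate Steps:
B(Z, w) = 19 - 5*w (B(Z, w) = 9 + (-2 + w)*(-3 - 2) = 9 + (-2 + w)*(-5) = 9 + (10 - 5*w) = 19 - 5*w)
o = √11 ≈ 3.3166
(o*B(-4, -2))*19 = (√11*(19 - 5*(-2)))*19 = (√11*(19 + 10))*19 = (√11*29)*19 = (29*√11)*19 = 551*√11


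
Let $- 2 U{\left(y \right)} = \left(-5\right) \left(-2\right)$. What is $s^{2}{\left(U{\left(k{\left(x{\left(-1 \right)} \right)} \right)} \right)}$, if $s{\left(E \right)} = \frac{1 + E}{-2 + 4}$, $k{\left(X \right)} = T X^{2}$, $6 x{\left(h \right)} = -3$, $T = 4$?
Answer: $4$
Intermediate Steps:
$x{\left(h \right)} = - \frac{1}{2}$ ($x{\left(h \right)} = \frac{1}{6} \left(-3\right) = - \frac{1}{2}$)
$k{\left(X \right)} = 4 X^{2}$
$U{\left(y \right)} = -5$ ($U{\left(y \right)} = - \frac{\left(-5\right) \left(-2\right)}{2} = \left(- \frac{1}{2}\right) 10 = -5$)
$s{\left(E \right)} = \frac{1}{2} + \frac{E}{2}$ ($s{\left(E \right)} = \frac{1 + E}{2} = \left(1 + E\right) \frac{1}{2} = \frac{1}{2} + \frac{E}{2}$)
$s^{2}{\left(U{\left(k{\left(x{\left(-1 \right)} \right)} \right)} \right)} = \left(\frac{1}{2} + \frac{1}{2} \left(-5\right)\right)^{2} = \left(\frac{1}{2} - \frac{5}{2}\right)^{2} = \left(-2\right)^{2} = 4$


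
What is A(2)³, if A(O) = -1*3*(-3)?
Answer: 729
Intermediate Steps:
A(O) = 9 (A(O) = -3*(-3) = 9)
A(2)³ = 9³ = 729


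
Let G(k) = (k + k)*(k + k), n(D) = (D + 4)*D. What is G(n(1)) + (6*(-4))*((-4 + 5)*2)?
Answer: 52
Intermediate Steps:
n(D) = D*(4 + D) (n(D) = (4 + D)*D = D*(4 + D))
G(k) = 4*k² (G(k) = (2*k)*(2*k) = 4*k²)
G(n(1)) + (6*(-4))*((-4 + 5)*2) = 4*(1*(4 + 1))² + (6*(-4))*((-4 + 5)*2) = 4*(1*5)² - 24*2 = 4*5² - 24*2 = 4*25 - 48 = 100 - 48 = 52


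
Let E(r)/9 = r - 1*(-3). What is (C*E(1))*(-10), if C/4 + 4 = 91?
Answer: -125280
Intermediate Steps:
C = 348 (C = -16 + 4*91 = -16 + 364 = 348)
E(r) = 27 + 9*r (E(r) = 9*(r - 1*(-3)) = 9*(r + 3) = 9*(3 + r) = 27 + 9*r)
(C*E(1))*(-10) = (348*(27 + 9*1))*(-10) = (348*(27 + 9))*(-10) = (348*36)*(-10) = 12528*(-10) = -125280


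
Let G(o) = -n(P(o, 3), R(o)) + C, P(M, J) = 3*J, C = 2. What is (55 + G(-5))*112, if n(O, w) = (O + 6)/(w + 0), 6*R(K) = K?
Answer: 8400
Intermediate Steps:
R(K) = K/6
n(O, w) = (6 + O)/w
G(o) = 2 - 90/o (G(o) = -(6 + 3*3)/(o/6) + 2 = -6/o*(6 + 9) + 2 = -6/o*15 + 2 = -90/o + 2 = 2 - 90/o)
(55 + G(-5))*112 = (55 + (2 - 90/(-5)))*112 = (55 + (2 - 90*(-⅕)))*112 = (55 + (2 + 18))*112 = (55 + 20)*112 = 75*112 = 8400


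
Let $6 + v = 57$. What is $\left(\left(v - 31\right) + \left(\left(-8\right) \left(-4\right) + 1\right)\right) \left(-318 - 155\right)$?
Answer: $-25069$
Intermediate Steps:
$v = 51$ ($v = -6 + 57 = 51$)
$\left(\left(v - 31\right) + \left(\left(-8\right) \left(-4\right) + 1\right)\right) \left(-318 - 155\right) = \left(\left(51 - 31\right) + \left(\left(-8\right) \left(-4\right) + 1\right)\right) \left(-318 - 155\right) = \left(20 + \left(32 + 1\right)\right) \left(-473\right) = \left(20 + 33\right) \left(-473\right) = 53 \left(-473\right) = -25069$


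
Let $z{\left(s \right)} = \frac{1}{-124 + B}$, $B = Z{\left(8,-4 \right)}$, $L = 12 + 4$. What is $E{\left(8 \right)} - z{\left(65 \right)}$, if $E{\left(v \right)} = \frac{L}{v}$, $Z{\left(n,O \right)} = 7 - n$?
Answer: $\frac{251}{125} \approx 2.008$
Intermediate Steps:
$L = 16$
$B = -1$ ($B = 7 - 8 = -1$)
$z{\left(s \right)} = - \frac{1}{125}$ ($z{\left(s \right)} = \frac{1}{-124 - 1} = \frac{1}{-125} = - \frac{1}{125}$)
$E{\left(v \right)} = \frac{16}{v}$
$E{\left(8 \right)} - z{\left(65 \right)} = \frac{16}{8} - - \frac{1}{125} = 16 \cdot \frac{1}{8} + \frac{1}{125} = 2 + \frac{1}{125} = \frac{251}{125}$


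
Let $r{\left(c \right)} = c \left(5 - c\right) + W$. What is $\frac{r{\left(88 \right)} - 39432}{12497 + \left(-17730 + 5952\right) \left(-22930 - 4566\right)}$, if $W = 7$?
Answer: $- \frac{46729}{323860385} \approx -0.00014429$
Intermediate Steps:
$r{\left(c \right)} = 7 + c \left(5 - c\right)$ ($r{\left(c \right)} = c \left(5 - c\right) + 7 = 7 + c \left(5 - c\right)$)
$\frac{r{\left(88 \right)} - 39432}{12497 + \left(-17730 + 5952\right) \left(-22930 - 4566\right)} = \frac{\left(7 - 88^{2} + 5 \cdot 88\right) - 39432}{12497 + \left(-17730 + 5952\right) \left(-22930 - 4566\right)} = \frac{\left(7 - 7744 + 440\right) - 39432}{12497 - -323847888} = \frac{\left(7 - 7744 + 440\right) - 39432}{12497 + 323847888} = \frac{-7297 - 39432}{323860385} = \left(-46729\right) \frac{1}{323860385} = - \frac{46729}{323860385}$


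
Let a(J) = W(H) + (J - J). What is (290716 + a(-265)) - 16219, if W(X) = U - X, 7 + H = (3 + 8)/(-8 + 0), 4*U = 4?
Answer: 2196051/8 ≈ 2.7451e+5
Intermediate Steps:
U = 1 (U = (¼)*4 = 1)
H = -67/8 (H = -7 + (3 + 8)/(-8 + 0) = -7 + 11/(-8) = -7 + 11*(-⅛) = -7 - 11/8 = -67/8 ≈ -8.3750)
W(X) = 1 - X
a(J) = 75/8 (a(J) = (1 - 1*(-67/8)) + (J - J) = (1 + 67/8) + 0 = 75/8 + 0 = 75/8)
(290716 + a(-265)) - 16219 = (290716 + 75/8) - 16219 = 2325803/8 - 16219 = 2196051/8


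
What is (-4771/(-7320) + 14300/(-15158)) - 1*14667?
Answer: -5690322457/387960 ≈ -14667.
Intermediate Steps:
(-4771/(-7320) + 14300/(-15158)) - 1*14667 = (-4771*(-1/7320) + 14300*(-1/15158)) - 14667 = (4771/7320 - 50/53) - 14667 = -113137/387960 - 14667 = -5690322457/387960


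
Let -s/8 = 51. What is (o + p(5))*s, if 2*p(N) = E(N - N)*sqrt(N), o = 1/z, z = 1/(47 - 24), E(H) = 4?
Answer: -9384 - 816*sqrt(5) ≈ -11209.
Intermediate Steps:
s = -408 (s = -8*51 = -408)
z = 1/23 ≈ 0.043478
o = 23 (o = 1/(1/23) = 23)
p(N) = 2*sqrt(N) (p(N) = (4*sqrt(N))/2 = 2*sqrt(N))
(o + p(5))*s = (23 + 2*sqrt(5))*(-408) = -9384 - 816*sqrt(5)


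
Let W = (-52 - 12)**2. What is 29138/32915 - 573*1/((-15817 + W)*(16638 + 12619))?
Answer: 3330686537427/3762418163585 ≈ 0.88525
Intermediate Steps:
W = 4096 (W = (-64)**2 = 4096)
29138/32915 - 573*1/((-15817 + W)*(16638 + 12619)) = 29138/32915 - 573*1/((-15817 + 4096)*(16638 + 12619)) = 29138*(1/32915) - 573/((-11721*29257)) = 29138/32915 - 573/(-342921297) = 29138/32915 - 573*(-1/342921297) = 29138/32915 + 191/114307099 = 3330686537427/3762418163585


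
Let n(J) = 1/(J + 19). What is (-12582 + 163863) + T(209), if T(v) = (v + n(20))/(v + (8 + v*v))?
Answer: 129498204167/856011 ≈ 1.5128e+5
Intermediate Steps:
n(J) = 1/(19 + J)
T(v) = (1/39 + v)/(8 + v + v²) (T(v) = (v + 1/(19 + 20))/(v + (8 + v*v)) = (v + 1/39)/(v + (8 + v²)) = (v + 1/39)/(8 + v + v²) = (1/39 + v)/(8 + v + v²))
(-12582 + 163863) + T(209) = (-12582 + 163863) + (1/39 + 209)/(8 + 209 + 209²) = 151281 + (8152/39)/(8 + 209 + 43681) = 151281 + (8152/39)/43898 = 151281 + (1/43898)*(8152/39) = 151281 + 4076/856011 = 129498204167/856011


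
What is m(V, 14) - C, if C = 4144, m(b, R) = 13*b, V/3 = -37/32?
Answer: -134051/32 ≈ -4189.1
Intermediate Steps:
V = -111/32 (V = 3*(-37/32) = -111/32 ≈ -3.4688)
m(V, 14) - C = 13*(-111/32) - 1*4144 = -1443/32 - 4144 = -134051/32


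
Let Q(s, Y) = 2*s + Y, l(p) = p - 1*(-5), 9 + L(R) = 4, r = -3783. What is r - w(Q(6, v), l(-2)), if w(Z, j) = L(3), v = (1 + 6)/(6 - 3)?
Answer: -3778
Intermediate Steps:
L(R) = -5 (L(R) = -9 + 4 = -5)
l(p) = 5 + p (l(p) = p + 5 = 5 + p)
v = 7/3 ≈ 2.3333
Q(s, Y) = Y + 2*s
w(Z, j) = -5
r - w(Q(6, v), l(-2)) = -3783 - 1*(-5) = -3783 + 5 = -3778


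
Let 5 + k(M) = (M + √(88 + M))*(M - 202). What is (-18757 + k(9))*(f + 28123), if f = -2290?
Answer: -529550667 - 4985769*√97 ≈ -5.7866e+8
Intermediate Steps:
k(M) = -5 + (-202 + M)*(M + √(88 + M)) (k(M) = -5 + (M + √(88 + M))*(M - 202) = -5 + (M + √(88 + M))*(-202 + M) = -5 + (-202 + M)*(M + √(88 + M)))
(-18757 + k(9))*(f + 28123) = (-18757 + (-5 + 9² - 202*9 - 202*√(88 + 9) + 9*√(88 + 9)))*(-2290 + 28123) = (-18757 + (-5 + 81 - 1818 - 202*√97 + 9*√97))*25833 = (-18757 + (-1742 - 193*√97))*25833 = (-20499 - 193*√97)*25833 = -529550667 - 4985769*√97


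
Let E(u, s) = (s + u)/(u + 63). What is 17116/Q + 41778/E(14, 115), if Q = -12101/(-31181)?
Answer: 35924768330/520343 ≈ 69041.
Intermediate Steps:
Q = 12101/31181 (Q = -12101*(-1/31181) = 12101/31181 ≈ 0.38809)
E(u, s) = (s + u)/(63 + u)
17116/Q + 41778/E(14, 115) = 17116/(12101/31181) + 41778/(((115 + 14)/(63 + 14))) = 17116*(31181/12101) + 41778/((129/77)) = 533693996/12101 + 41778/(((1/77)*129)) = 533693996/12101 + 41778/(129/77) = 533693996/12101 + 41778*(77/129) = 533693996/12101 + 1072302/43 = 35924768330/520343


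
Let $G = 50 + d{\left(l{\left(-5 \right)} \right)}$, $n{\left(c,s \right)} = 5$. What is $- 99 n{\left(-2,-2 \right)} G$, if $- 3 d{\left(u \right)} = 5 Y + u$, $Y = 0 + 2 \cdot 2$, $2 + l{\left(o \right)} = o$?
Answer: $-22605$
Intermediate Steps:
$l{\left(o \right)} = -2 + o$
$Y = 4$ ($Y = 0 + 4 = 4$)
$d{\left(u \right)} = - \frac{20}{3} - \frac{u}{3}$ ($d{\left(u \right)} = - \frac{5 \cdot 4 + u}{3} = - \frac{20 + u}{3} = - \frac{20}{3} - \frac{u}{3}$)
$G = \frac{137}{3}$ ($G = 50 - \left(\frac{20}{3} + \frac{-2 - 5}{3}\right) = 50 - \frac{13}{3} = \frac{137}{3} \approx 45.667$)
$- 99 n{\left(-2,-2 \right)} G = \left(-99\right) 5 \cdot \frac{137}{3} = \left(-495\right) \frac{137}{3} = -22605$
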